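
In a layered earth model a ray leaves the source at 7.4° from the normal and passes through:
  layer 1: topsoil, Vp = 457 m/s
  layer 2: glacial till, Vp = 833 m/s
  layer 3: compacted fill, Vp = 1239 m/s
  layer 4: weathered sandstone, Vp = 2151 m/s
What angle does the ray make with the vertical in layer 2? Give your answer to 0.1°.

Ray parameter p = sin 7.4° / 457 = 2.8183e-04 s/m.
sin θ_2 = p·V_2 = 2.8183e-04 × 833 = 0.2348.
θ_2 = arcsin 0.2348 = 13.58°.

13.6°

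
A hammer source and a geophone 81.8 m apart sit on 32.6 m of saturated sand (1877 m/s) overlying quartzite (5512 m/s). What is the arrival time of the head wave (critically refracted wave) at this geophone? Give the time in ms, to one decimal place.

47.5 ms

θ_c = arcsin(V₁/V₂) = arcsin(1877/5512) = 19.91°, cos θ_c = 0.9402.
Intercept time tᵢ = 2h cos θ_c / V₁ = 2·32.6·0.9402/1877 = 0.03266 s.
t = x/V₂ + tᵢ = 81.8/5512 + 0.03266 = 0.04750 s.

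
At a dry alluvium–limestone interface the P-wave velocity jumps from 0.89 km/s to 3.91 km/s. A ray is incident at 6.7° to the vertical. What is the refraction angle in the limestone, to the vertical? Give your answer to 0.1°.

sin θ₁/V₁ = sin θ₂/V₂ ⇒ sin θ₂ = 3.91·sin 6.7°/0.89 = 3.91·0.1167/0.89 = 0.5126.
θ₂ = sin⁻¹(0.5126) = 30.83° (from vertical).

30.8°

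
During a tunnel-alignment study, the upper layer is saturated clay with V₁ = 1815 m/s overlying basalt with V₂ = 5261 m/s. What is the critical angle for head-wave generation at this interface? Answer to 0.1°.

20.2°

At critical incidence the refracted ray runs along the interface (θ₂ = 90°), so sin θ_c = V₁/V₂.
θ_c = arcsin(1815/5261) = arcsin 0.3450 = 20.18°.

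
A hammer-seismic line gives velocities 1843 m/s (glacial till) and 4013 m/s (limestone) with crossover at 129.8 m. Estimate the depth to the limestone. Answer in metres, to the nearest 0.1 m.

39.5 m

h = (x_cross/2)·√((V₂−V₁)/(V₂+V₁)).
(V₂−V₁)/(V₂+V₁) = (4013−1843)/(4013+1843) = 0.3706; √ = 0.6087.
h = (129.8/2)·0.6087 = 39.51 m.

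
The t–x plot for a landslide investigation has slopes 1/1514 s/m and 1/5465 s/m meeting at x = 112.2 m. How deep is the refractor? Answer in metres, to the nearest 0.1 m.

x_cross = 2h·√((V₂+V₁)/(V₂−V₁)) → h = x_cross / (2·√((V₂+V₁)/(V₂−V₁))).
√((V₂+V₁)/(V₂−V₁)) = √((5465+1514)/(5465−1514)) = 1.3291.
h = 112.2 / (2·1.3291) = 42.21 m.

42.2 m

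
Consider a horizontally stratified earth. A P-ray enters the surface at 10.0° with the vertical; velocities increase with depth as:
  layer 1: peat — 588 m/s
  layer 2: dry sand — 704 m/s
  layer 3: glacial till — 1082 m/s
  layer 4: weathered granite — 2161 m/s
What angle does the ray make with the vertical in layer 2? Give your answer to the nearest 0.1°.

12.0°

Snell's law across each interface conserves sin θ / V, so sin θ_2 = V_2·sin θ₁/V₁.
sin θ_2 = 704 × sin 10.0° / 588 = 0.2079.
θ_2 = 12.00° from the vertical.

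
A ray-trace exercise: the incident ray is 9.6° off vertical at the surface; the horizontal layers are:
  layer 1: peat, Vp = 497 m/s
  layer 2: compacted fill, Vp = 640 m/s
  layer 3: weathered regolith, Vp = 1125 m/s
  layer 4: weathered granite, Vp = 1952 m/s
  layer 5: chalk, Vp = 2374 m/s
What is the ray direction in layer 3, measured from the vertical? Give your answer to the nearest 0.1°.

Ray parameter p = sin 9.6° / 497 = 3.3555e-04 s/m.
sin θ_3 = p·V_3 = 3.3555e-04 × 1125 = 0.3775.
θ_3 = 22.18° from the vertical.

22.2°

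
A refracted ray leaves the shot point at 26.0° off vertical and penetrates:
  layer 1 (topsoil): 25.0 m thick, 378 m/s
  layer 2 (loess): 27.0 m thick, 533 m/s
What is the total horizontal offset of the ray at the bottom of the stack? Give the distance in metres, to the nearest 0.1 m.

33.4 m

p = sin θ₁/V₁ = sin 26.0°/378 = 1.1597e-03 s/m is conserved through the stack.
Layer 1: θ = 26.00°; offset = 25.0·tan 26.00° = 12.193 m.
Layer 2: sin θ = p·533 = 0.6181 → θ = 38.18°; offset = 27.0·tan 38.18° = 21.231 m.
Total horizontal offset = 33.425 m.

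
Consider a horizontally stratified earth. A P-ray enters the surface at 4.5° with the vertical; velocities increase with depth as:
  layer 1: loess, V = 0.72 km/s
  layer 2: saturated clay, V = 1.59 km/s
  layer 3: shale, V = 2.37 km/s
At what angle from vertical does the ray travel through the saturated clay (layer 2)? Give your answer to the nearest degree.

Ray parameter p = sin 4.5° / 0.72 = 1.0897e-01 s/km.
sin θ_2 = p·V_2 = 1.0897e-01 × 1.59 = 0.1733.
θ_2 = 9.98° from the vertical.

10°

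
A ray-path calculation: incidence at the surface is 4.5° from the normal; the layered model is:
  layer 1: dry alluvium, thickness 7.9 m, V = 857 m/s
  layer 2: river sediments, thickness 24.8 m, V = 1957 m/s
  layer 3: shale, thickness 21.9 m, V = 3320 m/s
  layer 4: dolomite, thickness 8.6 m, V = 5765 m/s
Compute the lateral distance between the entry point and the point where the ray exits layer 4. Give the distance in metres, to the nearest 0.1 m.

17.5 m

p = sin θ₁/V₁ = sin 4.5°/857 = 9.1551e-05 s/m is conserved through the stack.
Layer 1: θ = 4.50°; offset = 7.9·tan 4.50° = 0.622 m.
Layer 2: sin θ = p·1957 = 0.1792 → θ = 10.32°; offset = 24.8·tan 10.32° = 4.516 m.
Layer 3: sin θ = p·3320 = 0.3039 → θ = 17.69°; offset = 21.9·tan 17.69° = 6.987 m.
Layer 4: sin θ = p·5765 = 0.5278 → θ = 31.86°; offset = 8.6·tan 31.86° = 5.344 m.
Total horizontal offset = 17.469 m.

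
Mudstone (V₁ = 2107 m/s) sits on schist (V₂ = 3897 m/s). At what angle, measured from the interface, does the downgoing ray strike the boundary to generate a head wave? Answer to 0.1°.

57.3°

Critical incidence: sin θ_c = V₁/V₂ = 2107/3897 = 0.5407.
θ_c = arcsin 0.5407 = 32.73°.
Measured from the interface: 90° − 32.73° = 57.27°.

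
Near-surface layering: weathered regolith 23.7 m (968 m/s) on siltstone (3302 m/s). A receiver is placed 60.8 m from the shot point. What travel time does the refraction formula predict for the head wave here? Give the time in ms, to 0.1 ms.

t = x/V₂ + 2h·√(V₂²−V₁²)/(V₁V₂).
√(V₂²−V₁²) = √(3302²−968²) = 3156.9 m/s; delay term = 2·23.7·3156.9/(968·3302) = 0.04682 s.
t = 60.8/3302 + 0.04682 = 0.06523 s.

65.2 ms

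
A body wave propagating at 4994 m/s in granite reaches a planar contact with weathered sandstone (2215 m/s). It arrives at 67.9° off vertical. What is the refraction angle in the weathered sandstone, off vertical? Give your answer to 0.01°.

24.26°

Snell's law: sin θ₂ = (V₂/V₁)·sin θ₁ = (2215/4994)·sin 67.9° = 0.4109.
θ₂ = sin⁻¹(0.4109) = 24.26° (from vertical).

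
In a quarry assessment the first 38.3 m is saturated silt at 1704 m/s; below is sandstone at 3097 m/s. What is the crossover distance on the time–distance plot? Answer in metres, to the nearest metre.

x_cross = 2h·√((V₂+V₁)/(V₂−V₁)).
(V₂+V₁)/(V₂−V₁) = (3097+1704)/(3097−1704) = 3.4465; √ = 1.8565.
x_cross = 2·38.3·1.8565 = 142.21 m.

142 m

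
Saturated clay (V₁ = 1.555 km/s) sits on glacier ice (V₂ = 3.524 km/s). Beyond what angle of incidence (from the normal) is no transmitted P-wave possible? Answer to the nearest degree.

At critical incidence the refracted ray runs along the interface (θ₂ = 90°), so sin θ_c = V₁/V₂.
θ_c = arcsin(1.555/3.524) = arcsin 0.4413 = 26.18°.

26°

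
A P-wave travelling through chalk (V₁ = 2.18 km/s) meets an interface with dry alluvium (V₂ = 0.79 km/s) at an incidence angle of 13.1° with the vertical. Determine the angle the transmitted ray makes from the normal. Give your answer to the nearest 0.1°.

Snell's law: sin θ₂ = (V₂/V₁)·sin θ₁ = (0.79/2.18)·sin 13.1° = 0.0821.
θ₂ = sin⁻¹(0.0821) = 4.71° (from vertical).

4.7°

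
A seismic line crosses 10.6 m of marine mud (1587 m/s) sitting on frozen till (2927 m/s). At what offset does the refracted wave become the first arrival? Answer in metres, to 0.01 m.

θ_c = arcsin(1587/2927) = 32.83°, so cos θ_c = 0.8403 and tᵢ = 2h cos θ_c/V₁ = 0.0112 s.
At crossover x/V₁ = x/V₂ + tᵢ ⇒ x = tᵢ/(1/V₁ − 1/V₂) = 0.01122/(6.3012e-04 − 3.4165e-04) = 38.91 m.

38.91 m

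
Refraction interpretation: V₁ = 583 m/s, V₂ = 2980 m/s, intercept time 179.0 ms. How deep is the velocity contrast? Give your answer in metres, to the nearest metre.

h = tᵢ·V₁·V₂ / (2·√(V₂²−V₁²)).
√(V₂²−V₁²) = √(2980² − 583²) = 2922.4 m/s.
h = 0.179 s × 583 × 2980 / (2 × 2922.4) = 53.21 m.

53 m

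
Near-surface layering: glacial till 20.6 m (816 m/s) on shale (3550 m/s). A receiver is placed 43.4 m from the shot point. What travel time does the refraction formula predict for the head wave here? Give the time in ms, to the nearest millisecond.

61 ms

θ_c = arcsin(V₁/V₂) = arcsin(816/3550) = 13.29°, cos θ_c = 0.9732.
Intercept time tᵢ = 2h cos θ_c / V₁ = 2·20.6·0.9732/816 = 0.04914 s.
t = x/V₂ + tᵢ = 43.4/3550 + 0.04914 = 0.06136 s.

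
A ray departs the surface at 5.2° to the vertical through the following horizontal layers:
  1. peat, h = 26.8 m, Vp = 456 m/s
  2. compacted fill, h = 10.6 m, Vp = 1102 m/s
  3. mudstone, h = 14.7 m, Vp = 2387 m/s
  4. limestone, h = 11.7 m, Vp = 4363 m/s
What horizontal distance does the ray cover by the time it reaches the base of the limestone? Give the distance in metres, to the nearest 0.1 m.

p = sin θ₁/V₁ = sin 5.2°/456 = 1.9876e-04 s/m is conserved through the stack.
Layer 1: θ = 5.20°; offset = 26.8·tan 5.20° = 2.439 m.
Layer 2: sin θ = p·1102 = 0.2190 → θ = 12.65°; offset = 10.6·tan 12.65° = 2.379 m.
Layer 3: sin θ = p·2387 = 0.4744 → θ = 28.32°; offset = 14.7·tan 28.32° = 7.922 m.
Layer 4: sin θ = p·4363 = 0.8672 → θ = 60.13°; offset = 11.7·tan 60.13° = 20.373 m.
Total horizontal offset = 33.114 m.

33.1 m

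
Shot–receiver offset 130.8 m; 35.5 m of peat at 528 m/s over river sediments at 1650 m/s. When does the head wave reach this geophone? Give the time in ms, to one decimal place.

206.7 ms

θ_c = arcsin(V₁/V₂) = arcsin(528/1650) = 18.66°, cos θ_c = 0.9474.
Intercept time tᵢ = 2h cos θ_c / V₁ = 2·35.5·0.9474/528 = 0.12740 s.
t = x/V₂ + tᵢ = 130.8/1650 + 0.12740 = 0.20667 s.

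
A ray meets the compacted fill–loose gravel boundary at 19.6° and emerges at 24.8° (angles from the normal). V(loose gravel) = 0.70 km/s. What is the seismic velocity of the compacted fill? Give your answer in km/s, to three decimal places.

0.560 km/s

Snell's law: sin 19.6°/V₁ = sin 24.8°/V₂.
V₁ = V₂·sin 19.6°/sin 24.8° = 0.70 × 0.7997 = 0.560 km/s.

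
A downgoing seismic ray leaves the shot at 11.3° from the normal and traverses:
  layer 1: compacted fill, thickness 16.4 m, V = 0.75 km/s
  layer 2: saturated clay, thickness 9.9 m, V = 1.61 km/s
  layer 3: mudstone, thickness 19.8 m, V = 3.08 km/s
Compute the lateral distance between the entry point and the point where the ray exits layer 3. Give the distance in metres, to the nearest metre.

35 m

Ray parameter p = sin 11.3° / 0.75 km/s = 2.6126e-01 s/km.
Layer 1: θ = 11.30°; offset = 16.4·tan 11.30° = 3.277 m.
Layer 2: sin θ = p·1.61 = 0.4206 → θ = 24.87°; offset = 9.9·tan 24.87° = 4.590 m.
Layer 3: sin θ = p·3.08 = 0.8047 → θ = 53.58°; offset = 19.8·tan 53.58° = 26.836 m.
Summing the layer offsets gives 34.703 m.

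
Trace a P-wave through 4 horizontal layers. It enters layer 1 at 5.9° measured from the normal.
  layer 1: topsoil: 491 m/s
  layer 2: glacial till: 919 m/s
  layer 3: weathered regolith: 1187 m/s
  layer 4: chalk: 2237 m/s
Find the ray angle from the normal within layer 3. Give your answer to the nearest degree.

Ray parameter p = sin 5.9° / 491 = 2.0935e-04 s/m.
sin θ_3 = p·V_3 = 2.0935e-04 × 1187 = 0.2485.
θ_3 = arcsin 0.2485 = 14.39°.

14°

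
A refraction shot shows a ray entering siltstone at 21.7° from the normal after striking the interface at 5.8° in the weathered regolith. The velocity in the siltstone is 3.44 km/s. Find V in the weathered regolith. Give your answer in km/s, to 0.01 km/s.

sin 5.8° = 0.1011; sin 21.7° = 0.3697.
V₁ = V₂·(sin θ₁/sin θ₂) = 3.44·(0.1011/0.3697) = 0.94 km/s.

0.94 km/s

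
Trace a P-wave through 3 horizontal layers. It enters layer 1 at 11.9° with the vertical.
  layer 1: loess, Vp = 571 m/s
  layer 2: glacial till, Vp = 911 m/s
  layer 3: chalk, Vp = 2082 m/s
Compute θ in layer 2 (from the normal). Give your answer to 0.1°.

Snell's law across each interface conserves sin θ / V, so sin θ_2 = V_2·sin θ₁/V₁.
sin θ_2 = 911 × sin 11.9° / 571 = 0.3290.
θ_2 = 19.21° from the vertical.

19.2°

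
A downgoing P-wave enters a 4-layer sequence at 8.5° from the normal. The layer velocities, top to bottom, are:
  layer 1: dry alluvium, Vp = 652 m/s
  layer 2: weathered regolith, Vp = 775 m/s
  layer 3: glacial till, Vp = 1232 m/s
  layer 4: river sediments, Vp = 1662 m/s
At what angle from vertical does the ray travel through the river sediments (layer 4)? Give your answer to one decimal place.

Ray parameter p = sin 8.5° / 652 = 2.2670e-04 s/m.
sin θ_4 = p·V_4 = 2.2670e-04 × 1662 = 0.3768.
θ_4 = 22.13° from the vertical.

22.1°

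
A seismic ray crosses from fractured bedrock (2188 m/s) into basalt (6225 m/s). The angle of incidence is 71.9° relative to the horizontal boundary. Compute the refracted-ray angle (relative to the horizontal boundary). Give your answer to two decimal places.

Angle from the normal: 90° − 71.9° = 18.1°.
Snell's law: sin θ₂ = (V₂/V₁)·sin θ₁ = (6225/2188)·sin 18.1° = 0.8839.
θ₂ = arcsin 0.8839 = 62.12° from the normal.
From the interface: 90° − 62.12° = 27.88°.

27.88°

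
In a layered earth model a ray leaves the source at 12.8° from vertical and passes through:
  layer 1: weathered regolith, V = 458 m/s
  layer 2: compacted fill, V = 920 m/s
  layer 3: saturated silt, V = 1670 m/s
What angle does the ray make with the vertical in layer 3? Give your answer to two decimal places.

53.88°

Ray parameter p = sin 12.8° / 458 = 4.8373e-04 s/m.
sin θ_3 = p·V_3 = 4.8373e-04 × 1670 = 0.8078.
θ_3 = 53.88° from the vertical.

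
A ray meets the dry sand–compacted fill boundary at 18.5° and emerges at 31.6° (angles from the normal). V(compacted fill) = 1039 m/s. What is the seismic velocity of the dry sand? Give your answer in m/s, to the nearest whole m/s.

sin 18.5° = 0.3173; sin 31.6° = 0.5240.
V₁ = V₂·(sin θ₁/sin θ₂) = 1039·(0.3173/0.5240) = 629.18 m/s.

629 m/s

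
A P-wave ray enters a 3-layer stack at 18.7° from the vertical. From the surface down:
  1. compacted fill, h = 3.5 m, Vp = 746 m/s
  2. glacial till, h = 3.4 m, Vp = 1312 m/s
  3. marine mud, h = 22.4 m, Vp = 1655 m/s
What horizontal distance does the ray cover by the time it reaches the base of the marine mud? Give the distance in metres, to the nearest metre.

Apply Snell's law at each interface; in layer i the horizontal offset is hᵢ·tan θᵢ.
Layer 1: θ = 18.70°; offset = 3.5·tan 18.70° = 1.185 m.
Layer 2: sin θ = 1312·sin 18.7°/746 = 0.5639, θ = 34.32°; offset = 3.4·tan 34.32° = 2.321 m.
Layer 3: sin θ = 1655·sin 18.7°/746 = 0.7113, θ = 45.34°; offset = 22.4·tan 45.34° = 22.667 m.
Σ offsets = 26.173 m.

26 m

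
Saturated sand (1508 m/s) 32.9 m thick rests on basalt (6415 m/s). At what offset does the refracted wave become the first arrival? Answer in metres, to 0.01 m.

83.61 m

θ_c = arcsin(1508/6415) = 13.60°, so cos θ_c = 0.9720 and tᵢ = 2h cos θ_c/V₁ = 0.0424 s.
At crossover x/V₁ = x/V₂ + tᵢ ⇒ x = tᵢ/(1/V₁ − 1/V₂) = 0.04241/(6.6313e-04 − 1.5588e-04) = 83.61 m.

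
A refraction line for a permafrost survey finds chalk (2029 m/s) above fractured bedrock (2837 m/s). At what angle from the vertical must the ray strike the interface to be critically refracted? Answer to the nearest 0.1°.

At critical incidence the refracted ray runs along the interface (θ₂ = 90°), so sin θ_c = V₁/V₂.
θ_c = arcsin(2029/2837) = arcsin 0.7152 = 45.66°.

45.7°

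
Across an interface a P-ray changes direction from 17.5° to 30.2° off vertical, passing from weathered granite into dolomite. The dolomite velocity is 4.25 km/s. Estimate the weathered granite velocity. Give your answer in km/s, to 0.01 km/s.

2.54 km/s

Snell's law: sin 17.5°/V₁ = sin 30.2°/V₂.
V₁ = V₂·sin 17.5°/sin 30.2° = 4.25 × 0.5978 = 2.54 km/s.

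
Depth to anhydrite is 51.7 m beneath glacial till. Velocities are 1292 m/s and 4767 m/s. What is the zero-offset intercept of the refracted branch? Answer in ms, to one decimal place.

tᵢ = 2h·√(V₂²−V₁²)/(V₁V₂).
√(V₂²−V₁²) = √(4767²−1292²) = 4588.6 m/s.
tᵢ = 2·51.7·4588.6/(1292·4767) = 0.07704 s.

77.0 ms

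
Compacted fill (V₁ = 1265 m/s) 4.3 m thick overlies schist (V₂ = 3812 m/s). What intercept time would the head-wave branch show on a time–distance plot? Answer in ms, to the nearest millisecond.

6 ms

tᵢ = 2h·√(V₂²−V₁²)/(V₁V₂).
√(V₂²−V₁²) = √(3812²−1265²) = 3596.0 m/s.
tᵢ = 2·4.3·3596.0/(1265·3812) = 0.00641 s.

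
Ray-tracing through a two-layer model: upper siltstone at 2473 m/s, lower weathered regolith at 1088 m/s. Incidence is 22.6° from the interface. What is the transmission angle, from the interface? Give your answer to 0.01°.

66.04°

Angle from the normal: 90° − 22.6° = 67.4°.
Snell's law: sin θ₂ = (V₂/V₁)·sin θ₁ = (1088/2473)·sin 67.4° = 0.4062.
θ₂ = arcsin 0.4062 = 23.96° from the normal.
From the interface: 90° − 23.96° = 66.04°.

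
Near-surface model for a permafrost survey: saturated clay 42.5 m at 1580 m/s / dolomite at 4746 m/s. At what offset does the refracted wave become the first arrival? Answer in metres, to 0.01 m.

x_cross = 2h·√((V₂+V₁)/(V₂−V₁)).
(V₂+V₁)/(V₂−V₁) = (4746+1580)/(4746−1580) = 1.9981; √ = 1.4135.
x_cross = 2·42.5·1.4135 = 120.15 m.

120.15 m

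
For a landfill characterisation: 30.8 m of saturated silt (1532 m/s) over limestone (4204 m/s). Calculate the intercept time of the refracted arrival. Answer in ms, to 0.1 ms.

37.4 ms

θ_c = arcsin(V₁/V₂) = arcsin(1532/4204) = 21.37°; cos θ_c = 0.9312.
tᵢ = 2h·cos θ_c / V₁ = 2·30.8·0.9312 / 1532 = 0.03744 s.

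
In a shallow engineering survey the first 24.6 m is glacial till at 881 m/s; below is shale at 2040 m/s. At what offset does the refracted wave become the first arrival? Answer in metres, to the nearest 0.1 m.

θ_c = arcsin(881/2040) = 25.59°, so cos θ_c = 0.9019 and tᵢ = 2h cos θ_c/V₁ = 0.0504 s.
At crossover x/V₁ = x/V₂ + tᵢ ⇒ x = tᵢ/(1/V₁ − 1/V₂) = 0.05037/(1.1351e-03 − 4.9020e-04) = 78.11 m.

78.1 m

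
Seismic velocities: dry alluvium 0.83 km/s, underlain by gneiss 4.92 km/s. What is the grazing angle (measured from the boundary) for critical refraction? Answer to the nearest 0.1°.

At critical incidence the refracted ray runs along the interface (θ₂ = 90°), so sin θ_c = V₁/V₂.
θ_c = arcsin(0.83/4.92) = arcsin 0.1687 = 9.71°.
Measured from the interface: 90° − 9.71° = 80.29°.

80.3°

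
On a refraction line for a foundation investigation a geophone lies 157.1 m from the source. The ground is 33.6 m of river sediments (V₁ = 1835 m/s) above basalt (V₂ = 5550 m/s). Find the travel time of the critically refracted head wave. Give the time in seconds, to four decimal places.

t = x/V₂ + 2h·√(V₂²−V₁²)/(V₁V₂).
√(V₂²−V₁²) = √(5550²−1835²) = 5237.9 m/s; delay term = 2·33.6·5237.9/(1835·5550) = 0.03456 s.
t = 157.1/5550 + 0.03456 = 0.06287 s.

0.0629 s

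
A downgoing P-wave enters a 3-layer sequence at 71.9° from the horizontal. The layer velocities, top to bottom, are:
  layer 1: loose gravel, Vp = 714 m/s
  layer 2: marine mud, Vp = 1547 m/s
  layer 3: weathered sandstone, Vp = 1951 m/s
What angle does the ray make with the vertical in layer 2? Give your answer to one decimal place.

From the normal: θ₁ = 90° − 71.9° = 18.1°.
Ray parameter p = sin 18.1° / 714 = 4.3512e-04 s/m.
sin θ_2 = p·V_2 = 4.3512e-04 × 1547 = 0.6731.
θ_2 = arcsin 0.6731 = 42.31°.

42.3°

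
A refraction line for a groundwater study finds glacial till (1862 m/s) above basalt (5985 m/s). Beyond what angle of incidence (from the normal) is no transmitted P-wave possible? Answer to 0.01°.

At critical incidence the refracted ray runs along the interface (θ₂ = 90°), so sin θ_c = V₁/V₂.
θ_c = arcsin(1862/5985) = arcsin 0.3111 = 18.13°.

18.13°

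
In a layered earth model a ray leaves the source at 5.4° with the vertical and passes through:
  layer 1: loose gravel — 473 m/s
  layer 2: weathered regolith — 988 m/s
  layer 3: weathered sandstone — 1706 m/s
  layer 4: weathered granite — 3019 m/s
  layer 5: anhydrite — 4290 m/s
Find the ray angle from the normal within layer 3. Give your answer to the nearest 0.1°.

Ray parameter p = sin 5.4° / 473 = 1.9896e-04 s/m.
sin θ_3 = p·V_3 = 1.9896e-04 × 1706 = 0.3394.
θ_3 = arcsin 0.3394 = 19.84°.

19.8°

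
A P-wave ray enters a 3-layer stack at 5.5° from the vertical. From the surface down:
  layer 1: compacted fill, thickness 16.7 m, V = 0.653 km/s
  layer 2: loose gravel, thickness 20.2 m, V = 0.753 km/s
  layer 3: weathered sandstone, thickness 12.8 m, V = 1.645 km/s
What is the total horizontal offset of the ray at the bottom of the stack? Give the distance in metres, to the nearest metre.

7 m

p = sin θ₁/V₁ = sin 5.5°/0.653 = 1.4678e-01 s/km is conserved through the stack.
Layer 1: θ = 5.50°; offset = 16.7·tan 5.50° = 1.608 m.
Layer 2: sin θ = p·0.753 = 0.1105 → θ = 6.35°; offset = 20.2·tan 6.35° = 2.246 m.
Layer 3: sin θ = p·1.645 = 0.2414 → θ = 13.97°; offset = 12.8·tan 13.97° = 3.185 m.
Summing the layer offsets gives 7.039 m.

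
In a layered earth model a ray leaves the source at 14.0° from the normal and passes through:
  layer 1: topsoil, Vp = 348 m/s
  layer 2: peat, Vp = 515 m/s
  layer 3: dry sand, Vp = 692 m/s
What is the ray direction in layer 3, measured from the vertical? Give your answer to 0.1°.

28.8°

Snell's law across each interface conserves sin θ / V, so sin θ_3 = V_3·sin θ₁/V₁.
sin θ_3 = 692 × sin 14.0° / 348 = 0.4811.
θ_3 = 28.75° from the vertical.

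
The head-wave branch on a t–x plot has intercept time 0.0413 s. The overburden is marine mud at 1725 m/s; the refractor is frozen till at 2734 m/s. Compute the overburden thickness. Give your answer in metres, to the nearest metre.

46 m

h = tᵢ·V₁·V₂ / (2·√(V₂²−V₁²)).
√(V₂²−V₁²) = √(2734² − 1725²) = 2121.1 m/s.
h = 0.0413 s × 1725 × 2734 / (2 × 2121.1) = 45.91 m.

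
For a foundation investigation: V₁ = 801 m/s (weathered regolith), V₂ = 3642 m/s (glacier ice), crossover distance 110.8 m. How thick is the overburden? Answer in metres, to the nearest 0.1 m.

x_cross = 2h·√((V₂+V₁)/(V₂−V₁)) → h = x_cross / (2·√((V₂+V₁)/(V₂−V₁))).
√((V₂+V₁)/(V₂−V₁)) = √((3642+801)/(3642−801)) = 1.2506.
h = 110.8 / (2·1.2506) = 44.30 m.

44.3 m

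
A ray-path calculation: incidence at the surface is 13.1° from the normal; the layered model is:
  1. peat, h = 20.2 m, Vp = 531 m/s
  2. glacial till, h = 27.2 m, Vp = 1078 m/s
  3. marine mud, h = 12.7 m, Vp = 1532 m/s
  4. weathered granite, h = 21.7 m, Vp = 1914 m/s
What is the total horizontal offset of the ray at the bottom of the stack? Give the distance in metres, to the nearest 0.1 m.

60.5 m

p = sin θ₁/V₁ = sin 13.1°/531 = 4.2684e-04 s/m is conserved through the stack.
Layer 1: θ = 13.10°; offset = 20.2·tan 13.10° = 4.701 m.
Layer 2: sin θ = p·1078 = 0.4601 → θ = 27.40°; offset = 27.2·tan 27.40° = 14.097 m.
Layer 3: sin θ = p·1532 = 0.6539 → θ = 40.84°; offset = 12.7·tan 40.84° = 10.977 m.
Layer 4: sin θ = p·1914 = 0.8170 → θ = 54.78°; offset = 21.7·tan 54.78° = 30.742 m.
Summing the layer offsets gives 60.516 m.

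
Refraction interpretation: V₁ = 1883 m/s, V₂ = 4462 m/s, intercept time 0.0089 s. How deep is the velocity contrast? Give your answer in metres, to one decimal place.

9.2 m

θ_c = arcsin(1883/4462) = 24.96°; cos θ_c = 0.9066.
tᵢ = 2h cos θ_c/V₁ ⇒ h = tᵢ·V₁/(2 cos θ_c) = 0.0089·1883/(2·0.9066) = 9.24 m.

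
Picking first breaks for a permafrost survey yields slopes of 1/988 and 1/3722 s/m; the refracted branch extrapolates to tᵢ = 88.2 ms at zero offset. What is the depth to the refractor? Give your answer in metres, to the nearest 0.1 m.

h = tᵢ·V₁·V₂ / (2·√(V₂²−V₁²)).
√(V₂²−V₁²) = √(3722² − 988²) = 3588.5 m/s.
h = 0.0882 s × 988 × 3722 / (2 × 3588.5) = 45.19 m.

45.2 m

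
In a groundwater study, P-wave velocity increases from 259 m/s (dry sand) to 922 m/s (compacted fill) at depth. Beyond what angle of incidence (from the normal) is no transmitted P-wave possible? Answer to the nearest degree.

Critical incidence: sin θ_c = V₁/V₂ = 259/922 = 0.2809.
θ_c = arcsin 0.2809 = 16.31°.

16°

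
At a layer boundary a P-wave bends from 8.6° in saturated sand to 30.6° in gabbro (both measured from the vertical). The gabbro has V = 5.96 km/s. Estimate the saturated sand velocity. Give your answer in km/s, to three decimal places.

sin 8.6° = 0.1495; sin 30.6° = 0.5090.
V₁ = V₂·(sin θ₁/sin θ₂) = 5.96·(0.1495/0.5090) = 1.751 km/s.

1.751 km/s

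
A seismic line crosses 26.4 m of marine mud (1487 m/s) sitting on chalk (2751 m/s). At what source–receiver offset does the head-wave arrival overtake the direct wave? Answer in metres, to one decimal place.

θ_c = arcsin(1487/2751) = 32.72°, so cos θ_c = 0.8413 and tᵢ = 2h cos θ_c/V₁ = 0.0299 s.
At crossover x/V₁ = x/V₂ + tᵢ ⇒ x = tᵢ/(1/V₁ − 1/V₂) = 0.02987/(6.7249e-04 − 3.6350e-04) = 96.68 m.

96.7 m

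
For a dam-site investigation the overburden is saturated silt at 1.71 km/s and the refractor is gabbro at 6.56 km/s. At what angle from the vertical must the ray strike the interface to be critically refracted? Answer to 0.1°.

Critical incidence: sin θ_c = V₁/V₂ = 1.71/6.56 = 0.2607.
θ_c = arcsin 0.2607 = 15.11°.

15.1°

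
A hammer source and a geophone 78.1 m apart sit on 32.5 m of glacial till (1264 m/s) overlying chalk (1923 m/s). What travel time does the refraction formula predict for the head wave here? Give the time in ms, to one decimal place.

79.4 ms

θ_c = arcsin(V₁/V₂) = arcsin(1264/1923) = 41.09°, cos θ_c = 0.7536.
Intercept time tᵢ = 2h cos θ_c / V₁ = 2·32.5·0.7536/1264 = 0.03875 s.
t = x/V₂ + tᵢ = 78.1/1923 + 0.03875 = 0.07937 s.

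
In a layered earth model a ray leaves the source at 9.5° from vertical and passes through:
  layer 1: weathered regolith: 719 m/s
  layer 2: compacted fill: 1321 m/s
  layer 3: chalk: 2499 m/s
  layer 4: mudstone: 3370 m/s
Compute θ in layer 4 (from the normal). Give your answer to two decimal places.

50.68°

Snell's law across each interface conserves sin θ / V, so sin θ_4 = V_4·sin θ₁/V₁.
sin θ_4 = 3370 × sin 9.5° / 719 = 0.7736.
θ_4 = 50.68° from the vertical.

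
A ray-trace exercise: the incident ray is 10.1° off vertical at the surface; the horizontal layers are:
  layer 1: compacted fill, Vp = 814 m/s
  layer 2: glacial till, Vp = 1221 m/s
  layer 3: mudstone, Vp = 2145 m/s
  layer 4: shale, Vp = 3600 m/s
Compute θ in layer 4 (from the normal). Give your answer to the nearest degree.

51°

Ray parameter p = sin 10.1° / 814 = 2.1544e-04 s/m.
sin θ_4 = p·V_4 = 2.1544e-04 × 3600 = 0.7756.
θ_4 = arcsin 0.7756 = 50.86°.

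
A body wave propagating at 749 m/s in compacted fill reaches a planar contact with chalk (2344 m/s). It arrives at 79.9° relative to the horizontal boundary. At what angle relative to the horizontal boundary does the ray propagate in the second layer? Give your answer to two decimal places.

Angle from the normal: 90° − 79.9° = 10.1°.
sin θ₁/V₁ = sin θ₂/V₂ ⇒ sin θ₂ = 2344·sin 10.1°/749 = 2344·0.1754/749 = 0.5488.
θ₂ = arcsin 0.5488 = 33.29° from the normal.
From the interface: 90° − 33.29° = 56.71°.

56.71°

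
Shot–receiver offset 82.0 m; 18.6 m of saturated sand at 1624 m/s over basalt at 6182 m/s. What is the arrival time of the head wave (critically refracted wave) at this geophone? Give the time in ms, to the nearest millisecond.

35 ms

t = x/V₂ + 2h·√(V₂²−V₁²)/(V₁V₂).
√(V₂²−V₁²) = √(6182²−1624²) = 5964.9 m/s; delay term = 2·18.6·5964.9/(1624·6182) = 0.02210 s.
t = 82.0/6182 + 0.02210 = 0.03537 s.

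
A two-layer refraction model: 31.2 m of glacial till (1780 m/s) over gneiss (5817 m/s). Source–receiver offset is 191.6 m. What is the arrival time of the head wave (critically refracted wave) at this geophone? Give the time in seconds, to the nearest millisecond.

θ_c = arcsin(V₁/V₂) = arcsin(1780/5817) = 17.82°, cos θ_c = 0.9520.
Intercept time tᵢ = 2h cos θ_c / V₁ = 2·31.2·0.9520/1780 = 0.03337 s.
t = x/V₂ + tᵢ = 191.6/5817 + 0.03337 = 0.06631 s.

0.066 s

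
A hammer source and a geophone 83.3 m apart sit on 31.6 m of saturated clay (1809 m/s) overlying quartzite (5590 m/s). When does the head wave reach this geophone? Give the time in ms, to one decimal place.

48.0 ms

θ_c = arcsin(V₁/V₂) = arcsin(1809/5590) = 18.88°, cos θ_c = 0.9462.
Intercept time tᵢ = 2h cos θ_c / V₁ = 2·31.6·0.9462/1809 = 0.03306 s.
t = x/V₂ + tᵢ = 83.3/5590 + 0.03306 = 0.04796 s.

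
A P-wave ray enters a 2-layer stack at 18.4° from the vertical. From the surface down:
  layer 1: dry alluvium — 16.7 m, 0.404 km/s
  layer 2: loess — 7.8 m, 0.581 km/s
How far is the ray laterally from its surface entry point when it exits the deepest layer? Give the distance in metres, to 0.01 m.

9.53 m

Apply Snell's law at each interface; in layer i the horizontal offset is hᵢ·tan θᵢ.
Layer 1: θ = 18.40°; offset = 16.7·tan 18.40° = 5.5554 m.
Layer 2: sin θ = 0.581·sin 18.4°/0.404 = 0.4539, θ = 27.00°; offset = 7.8·tan 27.00° = 3.9738 m.
Σ offsets = 9.5291 m.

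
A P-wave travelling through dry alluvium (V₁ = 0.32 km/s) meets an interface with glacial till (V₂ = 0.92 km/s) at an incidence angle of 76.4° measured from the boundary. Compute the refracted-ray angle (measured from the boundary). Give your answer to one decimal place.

Convert to the normal: θ₁ = 90° − 76.4° = 13.6°.
Snell's law: sin θ₂ = (V₂/V₁)·sin θ₁ = (0.92/0.32)·sin 13.6° = 0.6760.
θ₂ = sin⁻¹(0.6760) = 42.53° (from vertical).
From the interface: 90° − 42.53° = 47.47°.

47.5°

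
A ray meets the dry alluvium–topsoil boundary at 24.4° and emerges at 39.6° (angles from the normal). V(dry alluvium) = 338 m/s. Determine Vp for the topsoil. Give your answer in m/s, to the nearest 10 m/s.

520 m/s

Snell's law: sin 24.4°/V₁ = sin 39.6°/V₂.
V₂ = V₁·sin 39.6°/sin 24.4° = 338 × 1.5430 = 521.54 m/s.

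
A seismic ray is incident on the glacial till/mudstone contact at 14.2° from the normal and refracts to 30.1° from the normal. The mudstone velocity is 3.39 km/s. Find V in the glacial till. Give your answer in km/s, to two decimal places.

1.66 km/s

Snell's law: sin 14.2°/V₁ = sin 30.1°/V₂.
V₁ = V₂·sin 14.2°/sin 30.1° = 3.39 × 0.4891 = 1.66 km/s.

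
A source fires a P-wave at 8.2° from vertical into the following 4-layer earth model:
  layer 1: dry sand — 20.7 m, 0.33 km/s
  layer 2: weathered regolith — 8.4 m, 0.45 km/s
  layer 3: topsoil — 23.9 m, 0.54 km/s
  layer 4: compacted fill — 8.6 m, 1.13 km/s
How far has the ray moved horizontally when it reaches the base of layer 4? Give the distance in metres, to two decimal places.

15.20 m

Apply Snell's law at each interface; in layer i the horizontal offset is hᵢ·tan θᵢ.
Layer 1: θ = 8.20°; offset = 20.7·tan 8.20° = 2.9829 m.
Layer 2: sin θ = 0.45·sin 8.2°/0.33 = 0.1945, θ = 11.22°; offset = 8.4·tan 11.22° = 1.6656 m.
Layer 3: sin θ = 0.54·sin 8.2°/0.33 = 0.2334, θ = 13.50°; offset = 23.9·tan 13.50° = 5.7365 m.
Layer 4: sin θ = 1.13·sin 8.2°/0.33 = 0.4884, θ = 29.24°; offset = 8.6·tan 29.24° = 4.8133 m.
Total horizontal offset = 15.1983 m.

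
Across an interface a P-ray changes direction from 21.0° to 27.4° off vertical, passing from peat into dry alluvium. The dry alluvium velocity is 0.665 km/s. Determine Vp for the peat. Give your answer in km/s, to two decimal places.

sin 21.0° = 0.3584; sin 27.4° = 0.4602.
V₁ = V₂·(sin θ₁/sin θ₂) = 0.665·(0.3584/0.4602) = 0.52 km/s.

0.52 km/s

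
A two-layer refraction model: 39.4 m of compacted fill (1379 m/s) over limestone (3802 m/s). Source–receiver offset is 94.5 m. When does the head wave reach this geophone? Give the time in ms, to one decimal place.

θ_c = arcsin(V₁/V₂) = arcsin(1379/3802) = 21.27°, cos θ_c = 0.9319.
Intercept time tᵢ = 2h cos θ_c / V₁ = 2·39.4·0.9319/1379 = 0.05325 s.
t = x/V₂ + tᵢ = 94.5/3802 + 0.05325 = 0.07811 s.

78.1 ms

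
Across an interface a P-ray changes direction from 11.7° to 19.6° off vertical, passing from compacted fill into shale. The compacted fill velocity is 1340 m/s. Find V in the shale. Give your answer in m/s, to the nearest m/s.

sin 11.7° = 0.2028; sin 19.6° = 0.3355.
V₂ = V₁·(sin θ₂/sin θ₁) = 1340·(0.3355/0.2028) = 2216.63 m/s.

2217 m/s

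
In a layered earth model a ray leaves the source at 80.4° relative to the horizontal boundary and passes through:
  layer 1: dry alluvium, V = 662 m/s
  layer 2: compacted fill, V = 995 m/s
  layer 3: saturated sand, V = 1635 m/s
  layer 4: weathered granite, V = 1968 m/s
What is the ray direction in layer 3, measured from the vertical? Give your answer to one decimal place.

24.3°

From the normal: θ₁ = 90° − 80.4° = 9.6°.
Ray parameter p = sin 9.6° / 662 = 2.5192e-04 s/m.
sin θ_3 = p·V_3 = 2.5192e-04 × 1635 = 0.4119.
θ_3 = arcsin 0.4119 = 24.32°.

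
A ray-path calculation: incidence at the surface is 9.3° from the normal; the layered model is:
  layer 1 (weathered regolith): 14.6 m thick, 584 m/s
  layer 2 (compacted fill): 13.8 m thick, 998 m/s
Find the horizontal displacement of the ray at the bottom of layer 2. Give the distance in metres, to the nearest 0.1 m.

p = sin θ₁/V₁ = sin 9.3°/584 = 2.7672e-04 s/m is conserved through the stack.
Layer 1: θ = 9.30°; offset = 14.6·tan 9.30° = 2.391 m.
Layer 2: sin θ = p·998 = 0.2762 → θ = 16.03°; offset = 13.8·tan 16.03° = 3.965 m.
Summing the layer offsets gives 6.356 m.

6.4 m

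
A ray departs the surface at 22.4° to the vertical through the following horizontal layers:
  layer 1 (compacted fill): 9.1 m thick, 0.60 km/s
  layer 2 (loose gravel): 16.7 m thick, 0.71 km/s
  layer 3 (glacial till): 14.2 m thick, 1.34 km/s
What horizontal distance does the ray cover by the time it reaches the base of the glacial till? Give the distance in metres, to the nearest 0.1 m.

p = sin θ₁/V₁ = sin 22.4°/0.60 = 6.3512e-01 s/km is conserved through the stack.
Layer 1: θ = 22.40°; offset = 9.1·tan 22.40° = 3.751 m.
Layer 2: sin θ = p·0.71 = 0.4509 → θ = 26.80°; offset = 16.7·tan 26.80° = 8.437 m.
Layer 3: sin θ = p·1.34 = 0.8511 → θ = 58.33°; offset = 14.2·tan 58.33° = 23.016 m.
Total horizontal offset = 35.204 m.

35.2 m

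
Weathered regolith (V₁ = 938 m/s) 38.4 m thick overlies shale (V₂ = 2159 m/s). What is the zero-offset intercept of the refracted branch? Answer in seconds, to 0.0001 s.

0.0737 s

tᵢ = 2h·√(V₂²−V₁²)/(V₁V₂).
√(V₂²−V₁²) = √(2159²−938²) = 1944.6 m/s.
tᵢ = 2·38.4·1944.6/(938·2159) = 0.07375 s.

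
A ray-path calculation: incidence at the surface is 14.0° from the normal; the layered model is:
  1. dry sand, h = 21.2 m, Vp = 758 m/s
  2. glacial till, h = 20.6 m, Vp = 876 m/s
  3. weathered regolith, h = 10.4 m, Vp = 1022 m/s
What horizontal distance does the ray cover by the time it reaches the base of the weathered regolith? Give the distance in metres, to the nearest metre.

15 m

Apply Snell's law at each interface; in layer i the horizontal offset is hᵢ·tan θᵢ.
Layer 1: θ = 14.00°; offset = 21.2·tan 14.00° = 5.286 m.
Layer 2: sin θ = 876·sin 14.0°/758 = 0.2796, θ = 16.24°; offset = 20.6·tan 16.24° = 5.999 m.
Layer 3: sin θ = 1022·sin 14.0°/758 = 0.3262, θ = 19.04°; offset = 10.4·tan 19.04° = 3.589 m.
Σ offsets = 14.873 m.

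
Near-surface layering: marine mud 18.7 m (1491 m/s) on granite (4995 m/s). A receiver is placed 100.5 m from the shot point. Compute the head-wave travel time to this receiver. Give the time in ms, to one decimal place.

t = x/V₂ + 2h·√(V₂²−V₁²)/(V₁V₂).
√(V₂²−V₁²) = √(4995²−1491²) = 4767.3 m/s; delay term = 2·18.7·4767.3/(1491·4995) = 0.02394 s.
t = 100.5/4995 + 0.02394 = 0.04406 s.

44.1 ms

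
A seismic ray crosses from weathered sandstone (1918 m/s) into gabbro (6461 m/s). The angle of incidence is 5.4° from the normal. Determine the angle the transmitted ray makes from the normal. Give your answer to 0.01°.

18.48°

sin θ₁/V₁ = sin θ₂/V₂ ⇒ sin θ₂ = 6461·sin 5.4°/1918 = 6461·0.0941/1918 = 0.3170.
θ₂ = sin⁻¹(0.3170) = 18.48° (from vertical).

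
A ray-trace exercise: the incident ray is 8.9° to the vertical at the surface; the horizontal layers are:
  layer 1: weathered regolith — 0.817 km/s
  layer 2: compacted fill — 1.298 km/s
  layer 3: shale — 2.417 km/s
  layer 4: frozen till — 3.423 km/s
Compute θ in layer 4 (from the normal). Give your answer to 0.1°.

Ray parameter p = sin 8.9° / 0.817 = 1.8936e-01 s/km.
sin θ_4 = p·V_4 = 1.8936e-01 × 3.423 = 0.6482.
θ_4 = 40.41° from the vertical.

40.4°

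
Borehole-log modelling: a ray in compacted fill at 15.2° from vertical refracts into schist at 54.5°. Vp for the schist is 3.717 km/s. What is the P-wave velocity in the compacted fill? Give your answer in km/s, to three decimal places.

Snell's law: sin 15.2°/V₁ = sin 54.5°/V₂.
V₁ = V₂·sin 15.2°/sin 54.5° = 3.717 × 0.3221 = 1.197 km/s.

1.197 km/s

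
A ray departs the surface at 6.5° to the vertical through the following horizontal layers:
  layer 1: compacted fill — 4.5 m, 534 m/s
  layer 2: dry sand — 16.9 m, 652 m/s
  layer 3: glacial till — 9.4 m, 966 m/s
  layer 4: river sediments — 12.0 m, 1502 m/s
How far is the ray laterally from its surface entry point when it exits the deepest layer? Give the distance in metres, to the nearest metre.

9 m

Ray parameter p = sin 6.5° / 534 m/s = 2.1199e-04 s/m.
Layer 1: θ = 6.50°; offset = 4.5·tan 6.50° = 0.513 m.
Layer 2: sin θ = p·652 = 0.1382 → θ = 7.94°; offset = 16.9·tan 7.94° = 2.359 m.
Layer 3: sin θ = p·966 = 0.2048 → θ = 11.82°; offset = 9.4·tan 11.82° = 1.967 m.
Layer 4: sin θ = p·1502 = 0.3184 → θ = 18.57°; offset = 12.0·tan 18.57° = 4.031 m.
Summing the layer offsets gives 8.869 m.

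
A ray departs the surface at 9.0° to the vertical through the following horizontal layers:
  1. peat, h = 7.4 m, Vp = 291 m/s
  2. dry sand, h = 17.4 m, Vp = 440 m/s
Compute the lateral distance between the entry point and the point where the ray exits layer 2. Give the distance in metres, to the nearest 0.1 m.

5.4 m

p = sin θ₁/V₁ = sin 9.0°/291 = 5.3758e-04 s/m is conserved through the stack.
Layer 1: θ = 9.00°; offset = 7.4·tan 9.00° = 1.172 m.
Layer 2: sin θ = p·440 = 0.2365 → θ = 13.68°; offset = 17.4·tan 13.68° = 4.236 m.
Σ offsets = 5.408 m.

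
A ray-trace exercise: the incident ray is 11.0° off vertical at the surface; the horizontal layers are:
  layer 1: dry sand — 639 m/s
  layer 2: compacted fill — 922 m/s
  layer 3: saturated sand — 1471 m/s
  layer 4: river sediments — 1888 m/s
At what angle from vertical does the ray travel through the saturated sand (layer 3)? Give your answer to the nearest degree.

Ray parameter p = sin 11.0° / 639 = 2.9861e-04 s/m.
sin θ_3 = p·V_3 = 2.9861e-04 × 1471 = 0.4392.
θ_3 = 26.06° from the vertical.

26°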